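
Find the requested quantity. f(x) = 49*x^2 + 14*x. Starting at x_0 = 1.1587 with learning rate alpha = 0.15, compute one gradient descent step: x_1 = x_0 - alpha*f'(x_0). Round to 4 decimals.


We compute the gradient at x_0 and apply the update.
f'(x) = 98*x + 14
f'(1.1587) = 98*1.1587 + 14 = 127.5526
x_1 = 1.1587 - 0.15*127.5526 = -17.9742


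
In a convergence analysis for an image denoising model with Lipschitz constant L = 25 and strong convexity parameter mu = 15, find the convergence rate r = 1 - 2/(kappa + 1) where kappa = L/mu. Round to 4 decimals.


Step 1: Compute the condition number.
kappa = L/mu = 25/15 = 1.6667
Step 2: Compute the convergence rate.
r = 1 - 2/(kappa + 1) = 1 - 2*mu/(L + mu) = (L - mu)/(L + mu) = 10/40 = 0.25


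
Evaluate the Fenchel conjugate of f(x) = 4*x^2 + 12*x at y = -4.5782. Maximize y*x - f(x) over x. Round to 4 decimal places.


f*(y) = sup_x {y*x - a*x^2 - b*x} = sup_x {(y-b)*x - a*x^2}
FOC: (y - b) - 2a*x = 0 => x* = (y - b)/(2a)
x* = (-4.5782 - 12)/(2*4) = -2.0723
f*(-4.5782) = (y-b)^2/(4a) = (-4.5782 - 12)^2/(4*4)
= 274.8367/16 = 17.1773


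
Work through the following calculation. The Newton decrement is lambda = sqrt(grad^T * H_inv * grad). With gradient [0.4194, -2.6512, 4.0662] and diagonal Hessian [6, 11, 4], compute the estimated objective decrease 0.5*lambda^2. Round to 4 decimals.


Step 1: H is diagonal, so H^(-1) * g = [0.0699, -0.241, 1.0166].
Step 2: g^T H^(-1) g = sum_i g_i^2 / H_ii
  = (0.4194)^2/6 + (-2.6512)^2/11 + (4.0662)^2/4
  = 0.0293 + 0.639 + 4.1335 = 4.8018
Step 3: Objective decrease = 0.5 * g^T H^(-1) g = 2.4009


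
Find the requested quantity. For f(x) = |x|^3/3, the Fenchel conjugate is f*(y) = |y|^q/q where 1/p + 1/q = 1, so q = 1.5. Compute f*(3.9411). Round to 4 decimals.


The conjugate exponent q satisfies 1/p + 1/q = 1.
p = 3, so q = 3/(3 - 1) = 1.5
|y|^q = 3.9411^1.5 = 7.824
f*(3.9411) = 7.824 / 1.5 = 5.216


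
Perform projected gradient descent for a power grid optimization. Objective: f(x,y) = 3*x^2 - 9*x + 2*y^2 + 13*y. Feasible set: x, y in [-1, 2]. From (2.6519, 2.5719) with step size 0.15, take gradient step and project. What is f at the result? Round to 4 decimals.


Step 1: Compute gradient at (2.6519, 2.5719).
grad_x = 2*3*2.6519 - 9 = 6.9114
grad_y = 2*2*2.5719 + 13 = 23.2876
Step 2: Gradient step.
x_raw = 2.6519 - 0.15*6.9114 = 1.6152
y_raw = 2.5719 - 0.15*23.2876 = -0.9212
Step 3: Project onto [-1, 2].
x_proj = clip(1.6152) = 1.6152
y_proj = clip(-0.9212) = -0.9212
Step 4: Evaluate f.
f(1.6152, -0.9212) = -16.9889


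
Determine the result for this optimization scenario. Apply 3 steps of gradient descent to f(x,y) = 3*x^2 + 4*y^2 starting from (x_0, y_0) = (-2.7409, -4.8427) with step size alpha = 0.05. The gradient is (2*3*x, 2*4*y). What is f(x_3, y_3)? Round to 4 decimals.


Gradient descent on f(x,y) = 3*x^2 + 4*y^2.
Starting point: (-2.7409, -4.8427), alpha = 0.05
Step 1: grad_x = 2*3*-2.7409 = -16.4454, grad_y = 2*4*-4.8427 = -38.7416
  x_1 = -2.7409 - 0.05*-16.4454 = -1.9186
  y_1 = -4.8427 - 0.05*-38.7416 = -2.9056
Step 2: grad_x = 2*3*-1.9186 = -11.5118, grad_y = 2*4*-2.9056 = -23.245
  x_2 = -1.9186 - 0.05*-11.5118 = -1.343
  y_2 = -2.9056 - 0.05*-23.245 = -1.7434
Step 3: grad_x = 2*3*-1.343 = -8.0582, grad_y = 2*4*-1.7434 = -13.947
  x_3 = -1.343 - 0.05*-8.0582 = -0.9401
  y_3 = -1.7434 - 0.05*-13.947 = -1.046
f(-0.9401, -1.046) = 3*(-0.9401)^2 + 4*(-1.046)^2 = 7.0282


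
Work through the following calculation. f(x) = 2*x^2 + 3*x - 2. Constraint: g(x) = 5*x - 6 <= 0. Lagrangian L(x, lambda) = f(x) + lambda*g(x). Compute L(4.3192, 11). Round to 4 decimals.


Step 1: Evaluate f(x).
f(4.3192) = 2*4.3192^2 + 3*4.3192 - 2 = 48.2686
Step 2: Evaluate g(x).
g(4.3192) = 5*4.3192 - 6 = 15.596
Step 3: Compute Lagrangian.
L = 48.2686 + 11*15.596 = 219.8246


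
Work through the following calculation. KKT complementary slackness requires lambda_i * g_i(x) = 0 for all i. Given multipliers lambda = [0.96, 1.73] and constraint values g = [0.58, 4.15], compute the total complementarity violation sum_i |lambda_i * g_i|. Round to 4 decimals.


KKT complementary slackness check:
lambda_1 * g_1 = 0.96 * 0.58 = 0.5568
lambda_2 * g_2 = 1.73 * 4.15 = 7.1795
Total violation = 0.5568 + 7.1795 = 7.7363


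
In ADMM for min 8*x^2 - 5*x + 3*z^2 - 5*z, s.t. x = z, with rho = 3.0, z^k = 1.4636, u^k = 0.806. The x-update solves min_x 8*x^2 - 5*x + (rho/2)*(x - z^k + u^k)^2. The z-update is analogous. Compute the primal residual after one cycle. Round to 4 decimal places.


ADMM iteration with rho = 3.0, z^k = 1.4636, u^k = 0.806
Step 1: x-update.
Minimize 8*x^2 - 5*x + (3.0/2)*(x - 1.4636 + 0.806)^2
FOC: (2*8 + 3.0)*x = 5 + 3.0*(1.4636 - 0.806)
x^{k+1} = 0.367
Step 2: z-update.
Minimize 3*z^2 - 5*z + (3.0/2)*(0.367 - z + 0.806)^2
FOC: (2*3 + 3.0)*z = 5 + 3.0*(0.367 + 0.806)
z^{k+1} = 0.9466
Step 3: u-update.
u^{k+1} = 0.806 + 0.367 - 0.9466 = 0.2264
Step 4: Primal residual = |0.367 - 0.9466| = 0.5796


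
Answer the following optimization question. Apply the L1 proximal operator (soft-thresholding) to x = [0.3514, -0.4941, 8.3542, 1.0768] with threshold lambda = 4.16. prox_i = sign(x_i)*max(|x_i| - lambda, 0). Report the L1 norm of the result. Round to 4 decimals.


Soft-thresholding with lambda = 4.16:
prox(0.3514) = sign(0.3514)*max(|0.3514| - 4.16, 0) = 0.0
prox(-0.4941) = sign(-0.4941)*max(|-0.4941| - 4.16, 0) = 0.0
prox(8.3542) = sign(8.3542)*max(|8.3542| - 4.16, 0) = 4.1942
prox(1.0768) = sign(1.0768)*max(|1.0768| - 4.16, 0) = 0.0
prox(x) = [0.0, 0.0, 4.1942, 0.0]
||prox(x)||_1 = 0.0 + 0.0 + 4.1942 + 0.0 = 4.1942


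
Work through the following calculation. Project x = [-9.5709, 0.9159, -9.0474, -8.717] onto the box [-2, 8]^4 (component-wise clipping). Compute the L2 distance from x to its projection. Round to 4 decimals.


Project each component onto [-2, 8].
clip(-9.5709) = -2.0, clip(0.9159) = 0.9159, clip(-9.0474) = -2.0, clip(-8.717) = -2.0
Projection = [-2.0, 0.9159, -2.0, -2.0]
Squared diffs: [57.3185, 0.0, 49.6658, 45.1181]
Distance = sqrt(152.1024) = 12.333


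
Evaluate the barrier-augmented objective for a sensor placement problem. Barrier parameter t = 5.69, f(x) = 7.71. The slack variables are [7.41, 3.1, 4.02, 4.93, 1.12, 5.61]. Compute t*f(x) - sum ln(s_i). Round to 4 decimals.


Step 1: Compute log-barrier.
ln values: [2.0028, 1.1314, 1.3913, 1.5953, 0.1133, 1.7246]
phi = -(2.0028 + 1.1314 + 1.3913 + 1.5953 + 0.1133 + 1.7246) = -7.9587
Step 2: Compute augmented objective.
t*f(x) = 5.69*7.71 = 43.8699
Total = 43.8699 - 7.9587 = 35.9112


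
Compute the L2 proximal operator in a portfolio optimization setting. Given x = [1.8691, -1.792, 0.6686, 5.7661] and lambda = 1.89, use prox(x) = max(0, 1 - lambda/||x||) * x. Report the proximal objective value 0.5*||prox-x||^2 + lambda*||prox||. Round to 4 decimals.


Step 1: Compute ||x||.
||x|| = 6.3561
Step 2: Compute scaling factor.
scale = max(0, 1 - 1.89/6.3561) = 0.7026
Step 3: prox(x) = [1.3133, -1.2591, 0.4698, 4.0515]
||prox(x)|| = 4.4661
Step 4: Proximal objective.
0.5*||prox-x||^2 = 1.7861
lambda*||prox|| = 8.4409
Total = 10.2269


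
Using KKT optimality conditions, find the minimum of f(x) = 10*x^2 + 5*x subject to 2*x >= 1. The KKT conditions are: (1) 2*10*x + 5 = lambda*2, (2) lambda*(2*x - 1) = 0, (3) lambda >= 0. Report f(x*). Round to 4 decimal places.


Step 1: Try lambda = 0 (constraint inactive).
x_unc = -5/(2*10) = -0.25
Check: 2*-0.25 = -0.5 < 1 -- violated!
Step 2: Constraint must be active: 2*x = 1
x* = 1/2 = 0.5
lambda = (2*10*0.5 + 5)/2 = 7.5
Step 3: Compute optimal value.
f(x*) = 10*0.5^2 + 5*0.5 = 5.0


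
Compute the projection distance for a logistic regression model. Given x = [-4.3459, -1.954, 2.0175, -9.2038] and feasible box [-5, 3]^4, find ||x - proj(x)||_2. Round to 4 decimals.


Project each component onto [-5, 3].
clip(-4.3459) = -4.3459, clip(-1.954) = -1.954, clip(2.0175) = 2.0175, clip(-9.2038) = -5.0
Projection = [-4.3459, -1.954, 2.0175, -5.0]
Squared diffs: [0.0, 0.0, 0.0, 17.6719]
Distance = sqrt(17.6719) = 4.2038


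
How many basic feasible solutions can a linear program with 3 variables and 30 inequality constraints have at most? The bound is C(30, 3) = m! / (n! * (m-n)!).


Each vertex corresponds to some choice of n active constraints out of m, so the number of vertices is at most C(m, n) = m! / (n!(m-n)!).
m = 30, n = 3
Numerator: 30 * 29 * 28
Denominator: 3! = 6
C(30, 3) = 4060


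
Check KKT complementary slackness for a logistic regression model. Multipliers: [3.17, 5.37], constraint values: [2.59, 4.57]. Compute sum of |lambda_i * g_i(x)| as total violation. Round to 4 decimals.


KKT complementary slackness check:
lambda_1 * g_1 = 3.17 * 2.59 = 8.2103
lambda_2 * g_2 = 5.37 * 4.57 = 24.5409
Total violation = 8.2103 + 24.5409 = 32.7512


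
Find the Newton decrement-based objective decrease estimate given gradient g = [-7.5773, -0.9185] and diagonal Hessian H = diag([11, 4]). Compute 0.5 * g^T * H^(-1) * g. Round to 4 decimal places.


Step 1: H is diagonal, so H^(-1) * g = [-0.6888, -0.2296].
Step 2: g^T H^(-1) g = sum_i g_i^2 / H_ii
  = (-7.5773)^2/11 + (-0.9185)^2/4
  = 5.2196 + 0.2109 = 5.4305
Step 3: Objective decrease = 0.5 * g^T H^(-1) g = 2.7152


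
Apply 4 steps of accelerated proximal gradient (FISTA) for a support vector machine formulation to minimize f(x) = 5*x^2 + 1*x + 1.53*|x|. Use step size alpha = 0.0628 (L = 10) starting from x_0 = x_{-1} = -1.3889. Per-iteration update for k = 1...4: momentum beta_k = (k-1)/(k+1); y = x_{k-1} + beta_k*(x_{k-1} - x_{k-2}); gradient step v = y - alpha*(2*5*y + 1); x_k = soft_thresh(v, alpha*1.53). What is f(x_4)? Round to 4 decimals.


FISTA on f(x) = 5*x^2 + 1*x + 1.53*|x|
L = 10, alpha = 0.0628
Iteration 1: beta = 0.0, y = -1.3889 + 0.0*(-1.3889 + 1.3889) = -1.3889
  grad(y) = -12.889, v = y - alpha*grad = -0.5795
  prox(v) = soft_thresh(-0.5795, 0.0961) = -0.4834
Iteration 2: beta = 0.3333, y = -0.4834 + 0.3333*(-0.4834 + 1.3889) = -0.1815
  grad(y) = -0.8155, v = y - alpha*grad = -0.1303
  prox(v) = soft_thresh(-0.1303, 0.0961) = -0.0343
Iteration 3: beta = 0.5, y = -0.0343 + 0.5*(-0.0343 + 0.4834) = 0.1903
  grad(y) = 2.9032, v = y - alpha*grad = 0.008
  prox(v) = soft_thresh(0.008, 0.0961) = 0.0
Iteration 4: beta = 0.6, y = 0.0 + 0.6*(0.0 + 0.0343) = 0.0206
  grad(y) = 1.2055, v = y - alpha*grad = -0.0552
  prox(v) = soft_thresh(-0.0552, 0.0961) = 0.0
f(x_4) = 5*0.0^2 + 1*0.0 + 1.53*|0.0| = 0.0


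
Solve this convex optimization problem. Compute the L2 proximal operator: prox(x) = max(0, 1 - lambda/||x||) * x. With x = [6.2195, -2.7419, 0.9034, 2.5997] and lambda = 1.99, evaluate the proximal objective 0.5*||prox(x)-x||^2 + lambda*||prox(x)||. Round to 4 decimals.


Step 1: Compute ||x||.
||x|| = 7.3331
Step 2: Compute scaling factor.
scale = max(0, 1 - 1.99/7.3331) = 0.7286
Step 3: prox(x) = [4.5317, -1.9978, 0.6582, 1.8942]
||prox(x)|| = 5.3431
Step 4: Proximal objective.
0.5*||prox-x||^2 = 1.9801
lambda*||prox|| = 10.6328
Total = 12.6129


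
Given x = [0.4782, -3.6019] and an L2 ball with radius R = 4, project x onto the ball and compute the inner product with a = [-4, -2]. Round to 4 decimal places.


Step 1: Compute ||x|| (intermediates to 6 decimals).
||x|| = sqrt(0.4782^2 + (-3.6019)^2) = 3.633505
Step 2: Project.
Since ||x|| <= R, proj = x (no scaling needed).
proj(x) = [0.4782, -3.6019]
Step 3: Dot product.
a^T * proj(x) = -4*0.4782 - 2*(-3.6019) = 5.291


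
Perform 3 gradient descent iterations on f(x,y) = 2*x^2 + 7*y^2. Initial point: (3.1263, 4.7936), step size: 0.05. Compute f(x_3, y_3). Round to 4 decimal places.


Gradient descent on f(x,y) = 2*x^2 + 7*y^2.
Starting point: (3.1263, 4.7936), alpha = 0.05
Step 1: grad_x = 2*2*3.1263 = 12.5052, grad_y = 2*7*4.7936 = 67.1104
  x_1 = 3.1263 - 0.05*12.5052 = 2.501
  y_1 = 4.7936 - 0.05*67.1104 = 1.4381
Step 2: grad_x = 2*2*2.501 = 10.0042, grad_y = 2*7*1.4381 = 20.1331
  x_2 = 2.501 - 0.05*10.0042 = 2.0008
  y_2 = 1.4381 - 0.05*20.1331 = 0.4314
Step 3: grad_x = 2*2*2.0008 = 8.0033, grad_y = 2*7*0.4314 = 6.0399
  x_3 = 2.0008 - 0.05*8.0033 = 1.6007
  y_3 = 0.4314 - 0.05*6.0399 = 0.1294
f(1.6007, 0.1294) = 2*1.6007^2 + 7*0.1294^2 = 5.2415


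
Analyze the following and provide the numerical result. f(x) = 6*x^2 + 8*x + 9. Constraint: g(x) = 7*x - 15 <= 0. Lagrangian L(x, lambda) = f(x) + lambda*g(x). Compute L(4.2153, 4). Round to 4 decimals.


Step 1: Evaluate f(x).
f(4.2153) = 6*4.2153^2 + 8*4.2153 + 9 = 149.3349
Step 2: Evaluate g(x).
g(4.2153) = 7*4.2153 - 15 = 14.5071
Step 3: Compute Lagrangian.
L = 149.3349 + 4*14.5071 = 207.3633


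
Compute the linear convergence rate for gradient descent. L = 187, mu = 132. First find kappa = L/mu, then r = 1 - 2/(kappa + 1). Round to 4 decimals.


Step 1: Compute the condition number.
kappa = L/mu = 187/132 = 1.4167
Step 2: Compute the convergence rate.
r = 1 - 2/(kappa + 1) = 1 - 2*mu/(L + mu) = (L - mu)/(L + mu) = 55/319 = 0.1724


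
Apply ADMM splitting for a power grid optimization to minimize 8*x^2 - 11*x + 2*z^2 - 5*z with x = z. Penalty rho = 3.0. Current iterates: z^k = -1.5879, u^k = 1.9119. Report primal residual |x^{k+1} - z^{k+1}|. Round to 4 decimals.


ADMM iteration with rho = 3.0, z^k = -1.5879, u^k = 1.9119
Step 1: x-update.
Minimize 8*x^2 - 11*x + (3.0/2)*(x + 1.5879 + 1.9119)^2
FOC: (2*8 + 3.0)*x = 11 + 3.0*(-1.5879 - 1.9119)
x^{k+1} = 0.0263
Step 2: z-update.
Minimize 2*z^2 - 5*z + (3.0/2)*(0.0263 - z + 1.9119)^2
FOC: (2*2 + 3.0)*z = 5 + 3.0*(0.0263 + 1.9119)
z^{k+1} = 1.545
Step 3: u-update.
u^{k+1} = 1.9119 + 0.0263 - 1.545 = 0.3933
Step 4: Primal residual = |0.0263 - 1.545| = 1.5186


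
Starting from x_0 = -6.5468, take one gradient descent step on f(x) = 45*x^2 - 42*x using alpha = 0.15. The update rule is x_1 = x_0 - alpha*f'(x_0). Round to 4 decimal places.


We compute the gradient at x_0 and apply the update.
f'(x) = 90*x - 42
f'(-6.5468) = 90*-6.5468 - 42 = -631.212
x_1 = -6.5468 - 0.15*-631.212 = 88.135


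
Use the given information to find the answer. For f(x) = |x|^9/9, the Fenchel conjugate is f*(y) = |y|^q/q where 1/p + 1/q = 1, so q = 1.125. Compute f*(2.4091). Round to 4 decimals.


The conjugate exponent q satisfies 1/p + 1/q = 1.
p = 9, so q = 9/(9 - 1) = 1.125
|y|^q = 2.4091^1.125 = 2.689
f*(2.4091) = 2.689 / 1.125 = 2.3902


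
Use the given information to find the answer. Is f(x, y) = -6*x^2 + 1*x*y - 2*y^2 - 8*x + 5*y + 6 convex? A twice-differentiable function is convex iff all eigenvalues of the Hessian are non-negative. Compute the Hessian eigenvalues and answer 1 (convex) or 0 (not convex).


The Hessian of f(x,y) = -6*x^2 + 1*x*y - 2*y^2 - 8*x + 5*y + 6 is:
H = [[-12, 1], [1, -4]]
Trace = -12 - 4 = -16
Determinant = -12*-4 - (1)^2 = 47
Discriminant = (-16)^2 - 4*47 = 68.0
Eigenvalues: lambda_1 = -12.1231, lambda_2 = -3.8769
The function is not convex.

0


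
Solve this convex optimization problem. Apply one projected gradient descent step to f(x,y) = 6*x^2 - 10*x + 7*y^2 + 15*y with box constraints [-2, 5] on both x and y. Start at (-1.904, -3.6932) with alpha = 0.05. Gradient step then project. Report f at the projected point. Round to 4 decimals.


Step 1: Compute gradient at (-1.904, -3.6932).
grad_x = 2*6*-1.904 - 10 = -32.848
grad_y = 2*7*-3.6932 + 15 = -36.7048
Step 2: Gradient step.
x_raw = -1.904 - 0.05*-32.848 = -0.2616
y_raw = -3.6932 - 0.05*-36.7048 = -1.858
Step 3: Project onto [-2, 5].
x_proj = clip(-0.2616) = -0.2616
y_proj = clip(-1.858) = -1.858
Step 4: Evaluate f.
f(-0.2616, -1.858) = -0.6787


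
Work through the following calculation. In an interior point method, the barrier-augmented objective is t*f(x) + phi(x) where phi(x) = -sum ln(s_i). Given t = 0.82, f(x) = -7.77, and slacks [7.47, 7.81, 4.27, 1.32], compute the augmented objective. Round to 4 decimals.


Step 1: Compute log-barrier.
ln values: [2.0109, 2.0554, 1.4516, 0.2776]
phi = -(2.0109 + 2.0554 + 1.4516 + 0.2776) = -5.7955
Step 2: Compute augmented objective.
t*f(x) = 0.82*-7.77 = -6.3714
Total = -6.3714 - 5.7955 = -12.1669


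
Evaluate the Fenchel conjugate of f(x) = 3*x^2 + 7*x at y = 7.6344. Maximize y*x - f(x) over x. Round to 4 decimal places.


f*(y) = sup_x {y*x - a*x^2 - b*x} = sup_x {(y-b)*x - a*x^2}
FOC: (y - b) - 2a*x = 0 => x* = (y - b)/(2a)
x* = (7.6344 - 7)/(2*3) = 0.1057
f*(7.6344) = (y-b)^2/(4a) = (7.6344 - 7)^2/(4*3)
= 0.4025/12 = 0.0335


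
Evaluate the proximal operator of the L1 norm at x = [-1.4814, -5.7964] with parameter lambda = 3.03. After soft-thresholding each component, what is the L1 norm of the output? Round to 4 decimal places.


Soft-thresholding with lambda = 3.03:
prox(-1.4814) = sign(-1.4814)*max(|-1.4814| - 3.03, 0) = 0.0
prox(-5.7964) = sign(-5.7964)*max(|-5.7964| - 3.03, 0) = -2.7664
prox(x) = [0.0, -2.7664]
||prox(x)||_1 = 0.0 + 2.7664 = 2.7664


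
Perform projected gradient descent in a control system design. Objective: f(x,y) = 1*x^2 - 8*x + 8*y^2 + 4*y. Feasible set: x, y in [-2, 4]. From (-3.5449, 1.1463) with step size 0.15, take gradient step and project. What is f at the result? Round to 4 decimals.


Step 1: Compute gradient at (-3.5449, 1.1463).
grad_x = 2*1*-3.5449 - 8 = -15.0898
grad_y = 2*8*1.1463 + 4 = 22.3408
Step 2: Gradient step.
x_raw = -3.5449 - 0.15*-15.0898 = -1.2814
y_raw = 1.1463 - 0.15*22.3408 = -2.2048
Step 3: Project onto [-2, 4].
x_proj = clip(-1.2814) = -1.2814
y_proj = clip(-2.2048) = -2.0
Step 4: Evaluate f.
f(-1.2814, -2.0) = 35.8935


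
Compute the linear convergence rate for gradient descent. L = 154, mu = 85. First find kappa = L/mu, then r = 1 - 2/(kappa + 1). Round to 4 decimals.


Step 1: Compute the condition number.
kappa = L/mu = 154/85 = 1.8118
Step 2: Compute the convergence rate.
r = 1 - 2/(kappa + 1) = 1 - 2*mu/(L + mu) = (L - mu)/(L + mu) = 69/239 = 0.2887


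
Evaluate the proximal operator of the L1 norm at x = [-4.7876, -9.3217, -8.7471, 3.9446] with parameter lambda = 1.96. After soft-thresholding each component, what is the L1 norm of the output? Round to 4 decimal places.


Soft-thresholding with lambda = 1.96:
prox(-4.7876) = sign(-4.7876)*max(|-4.7876| - 1.96, 0) = -2.8276
prox(-9.3217) = sign(-9.3217)*max(|-9.3217| - 1.96, 0) = -7.3617
prox(-8.7471) = sign(-8.7471)*max(|-8.7471| - 1.96, 0) = -6.7871
prox(3.9446) = sign(3.9446)*max(|3.9446| - 1.96, 0) = 1.9846
prox(x) = [-2.8276, -7.3617, -6.7871, 1.9846]
||prox(x)||_1 = 2.8276 + 7.3617 + 6.7871 + 1.9846 = 18.961


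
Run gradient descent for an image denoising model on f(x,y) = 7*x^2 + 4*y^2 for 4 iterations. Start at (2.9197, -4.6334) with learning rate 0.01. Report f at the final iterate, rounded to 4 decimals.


Gradient descent on f(x,y) = 7*x^2 + 4*y^2.
Starting point: (2.9197, -4.6334), alpha = 0.01
Step 1: grad_x = 2*7*2.9197 = 40.8758, grad_y = 2*4*-4.6334 = -37.0672
  x_1 = 2.9197 - 0.01*40.8758 = 2.5109
  y_1 = -4.6334 - 0.01*-37.0672 = -4.2627
Step 2: grad_x = 2*7*2.5109 = 35.1532, grad_y = 2*4*-4.2627 = -34.1018
  x_2 = 2.5109 - 0.01*35.1532 = 2.1594
  y_2 = -4.2627 - 0.01*-34.1018 = -3.9217
Step 3: grad_x = 2*7*2.1594 = 30.2317, grad_y = 2*4*-3.9217 = -31.3737
  x_3 = 2.1594 - 0.01*30.2317 = 1.8571
  y_3 = -3.9217 - 0.01*-31.3737 = -3.608
Step 4: grad_x = 2*7*1.8571 = 25.9993, grad_y = 2*4*-3.608 = -28.8638
  x_4 = 1.8571 - 0.01*25.9993 = 1.5971
  y_4 = -3.608 - 0.01*-28.8638 = -3.3193
f(1.5971, -3.3193) = 7*1.5971^2 + 4*(-3.3193)^2 = 61.927


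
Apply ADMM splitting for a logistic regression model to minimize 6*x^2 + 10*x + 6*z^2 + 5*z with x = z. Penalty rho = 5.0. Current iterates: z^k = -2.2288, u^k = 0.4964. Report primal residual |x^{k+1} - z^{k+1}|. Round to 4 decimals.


ADMM iteration with rho = 5.0, z^k = -2.2288, u^k = 0.4964
Step 1: x-update.
Minimize 6*x^2 + 10*x + (5.0/2)*(x + 2.2288 + 0.4964)^2
FOC: (2*6 + 5.0)*x = -10 + 5.0*(-2.2288 - 0.4964)
x^{k+1} = -1.3898
Step 2: z-update.
Minimize 6*z^2 + 5*z + (5.0/2)*(-1.3898 - z + 0.4964)^2
FOC: (2*6 + 5.0)*z = -5 + 5.0*(-1.3898 + 0.4964)
z^{k+1} = -0.5569
Step 3: u-update.
u^{k+1} = 0.4964 - 1.3898 + 0.5569 = -0.3365
Step 4: Primal residual = |-1.3898 + 0.5569| = 0.8329


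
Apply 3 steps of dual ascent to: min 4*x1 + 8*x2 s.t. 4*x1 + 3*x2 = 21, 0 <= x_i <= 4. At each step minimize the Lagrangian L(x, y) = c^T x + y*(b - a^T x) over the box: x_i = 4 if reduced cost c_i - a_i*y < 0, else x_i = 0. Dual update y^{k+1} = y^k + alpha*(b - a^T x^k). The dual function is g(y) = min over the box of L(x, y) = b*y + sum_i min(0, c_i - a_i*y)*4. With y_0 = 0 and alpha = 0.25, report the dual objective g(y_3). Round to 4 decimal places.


Dual ascent for LP: min 4*x1 + 8*x2, 4*x1 + 3*x2 = 21, 0 <= x_i <= 4
Step 1: y^k = 0.0, reduced costs: (4.0, 8.0)
  x^k = (0.0, 0.0), subgradient = b - a^T x = 21.0
  y^{k+1} = 0.0 + 0.25*21.0 = 5.25
Step 2: y^k = 5.25, reduced costs: (-17.0, -7.75)
  x^k = (4.0, 4.0), subgradient = b - a^T x = -7.0
  y^{k+1} = 5.25 + 0.25*-7.0 = 3.5
Step 3: y^k = 3.5, reduced costs: (-10.0, -2.5)
  x^k = (4.0, 4.0), subgradient = b - a^T x = -7.0
  y^{k+1} = 3.5 + 0.25*-7.0 = 1.75
Dual objective at y_3 = 1.75: reduced costs (-3.0, 2.75), box minimizer x = (4.0, 0.0)
g(y_3) = b*y + (c1 - a1*y)*x1 + (c2 - a2*y)*x2 = 21*1.75 + (-3.0)*4.0 + 2.75*0.0 = 36.75 - 12.0 + 0.0 = 24.75


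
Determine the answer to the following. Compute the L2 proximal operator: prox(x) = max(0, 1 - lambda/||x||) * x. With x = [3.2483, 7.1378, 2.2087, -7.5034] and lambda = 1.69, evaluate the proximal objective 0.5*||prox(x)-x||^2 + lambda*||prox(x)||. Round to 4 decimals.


Step 1: Compute ||x||.
||x|| = 11.0761
Step 2: Compute scaling factor.
scale = max(0, 1 - 1.69/11.0761) = 0.8474
Step 3: prox(x) = [2.7527, 6.0487, 1.8717, -6.3585]
||prox(x)|| = 9.3861
Step 4: Proximal objective.
0.5*||prox-x||^2 = 1.4281
lambda*||prox|| = 15.8625
Total = 17.2905


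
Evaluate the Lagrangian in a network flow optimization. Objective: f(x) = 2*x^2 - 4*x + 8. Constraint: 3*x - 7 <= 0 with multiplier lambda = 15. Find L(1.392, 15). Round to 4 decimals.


Step 1: Evaluate f(x).
f(1.392) = 2*1.392^2 - 4*1.392 + 8 = 6.3073
Step 2: Evaluate g(x).
g(1.392) = 3*1.392 - 7 = -2.824
Step 3: Compute Lagrangian.
L = 6.3073 + 15*-2.824 = -36.0527


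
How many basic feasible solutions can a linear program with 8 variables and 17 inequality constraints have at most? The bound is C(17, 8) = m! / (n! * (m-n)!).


Each vertex corresponds to some choice of n active constraints out of m, so the number of vertices is at most C(m, n) = m! / (n!(m-n)!).
m = 17, n = 8
Numerator: 17 * 16 * 15 * 14 * 13 * 12 * 11 * 10
Denominator: 8! = 40320
C(17, 8) = 24310


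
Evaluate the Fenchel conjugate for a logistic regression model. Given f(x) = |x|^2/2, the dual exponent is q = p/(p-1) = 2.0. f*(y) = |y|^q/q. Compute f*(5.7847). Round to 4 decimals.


The conjugate exponent q satisfies 1/p + 1/q = 1.
p = 2, so q = 2/(2 - 1) = 2.0
|y|^q = 5.7847^2.0 = 33.4628
f*(5.7847) = 33.4628 / 2.0 = 16.7314


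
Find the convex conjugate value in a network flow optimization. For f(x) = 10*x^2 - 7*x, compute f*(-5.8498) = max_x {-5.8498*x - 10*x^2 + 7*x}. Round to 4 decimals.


f*(y) = sup_x {y*x - a*x^2 - b*x} = sup_x {(y-b)*x - a*x^2}
FOC: (y - b) - 2a*x = 0 => x* = (y - b)/(2a)
x* = (-5.8498 + 7)/(2*10) = 0.0575
f*(-5.8498) = (y-b)^2/(4a) = (-5.8498 + 7)^2/(4*10)
= 1.323/40 = 0.0331


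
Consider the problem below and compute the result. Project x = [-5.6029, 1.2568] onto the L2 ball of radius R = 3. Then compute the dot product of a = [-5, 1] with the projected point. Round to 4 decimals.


Step 1: Compute ||x|| (intermediates to 6 decimals).
||x|| = sqrt((-5.6029)^2 + 1.2568^2) = 5.742128
Step 2: Project.
Since ||x|| > R, scale = R/||x|| = 3/5.742128 = 0.522454, proj(x) = scale * x
proj(x) = [-2.927258, 0.65662]
Step 3: Dot product.
a^T * proj(x) = -5*(-2.927258) + 1*0.65662 = 15.2929


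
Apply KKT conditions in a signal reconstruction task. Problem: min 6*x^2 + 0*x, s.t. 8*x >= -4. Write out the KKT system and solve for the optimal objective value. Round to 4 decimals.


Step 1: Try lambda = 0 (constraint inactive).
Stationarity: 2*6*x + 0 = 0
x* = 0/(2*6) = 0.0
Check constraint: 8*0.0 = 0.0 >= -4 -- satisfied.
Step 2: Compute optimal value.
f(x*) = 6*0.0^2 + 0*0.0 = 0.0


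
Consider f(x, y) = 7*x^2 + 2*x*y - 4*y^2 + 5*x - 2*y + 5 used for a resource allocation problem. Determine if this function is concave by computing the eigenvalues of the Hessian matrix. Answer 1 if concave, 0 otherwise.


The Hessian of f(x,y) = 7*x^2 + 2*x*y - 4*y^2 + 5*x - 2*y + 5 is:
H = [[14, 2], [2, -8]]
Trace = 14 - 8 = 6
Determinant = 14*-8 - (2)^2 = -116
Discriminant = (6)^2 - 4*-116 = 500.0
Eigenvalues: lambda_1 = -8.1803, lambda_2 = 14.1803
The function is not concave.

0


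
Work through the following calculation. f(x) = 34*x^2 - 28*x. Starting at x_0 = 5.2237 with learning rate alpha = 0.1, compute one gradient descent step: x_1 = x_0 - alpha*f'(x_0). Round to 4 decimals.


We compute the gradient at x_0 and apply the update.
f'(x) = 68*x - 28
f'(5.2237) = 68*5.2237 - 28 = 327.2116
x_1 = 5.2237 - 0.1*327.2116 = -27.4975


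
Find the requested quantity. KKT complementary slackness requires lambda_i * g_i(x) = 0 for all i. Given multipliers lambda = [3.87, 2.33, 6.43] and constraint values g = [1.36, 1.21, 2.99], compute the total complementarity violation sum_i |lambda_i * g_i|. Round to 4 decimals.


KKT complementary slackness check:
lambda_1 * g_1 = 3.87 * 1.36 = 5.2632
lambda_2 * g_2 = 2.33 * 1.21 = 2.8193
lambda_3 * g_3 = 6.43 * 2.99 = 19.2257
Total violation = 5.2632 + 2.8193 + 19.2257 = 27.3082


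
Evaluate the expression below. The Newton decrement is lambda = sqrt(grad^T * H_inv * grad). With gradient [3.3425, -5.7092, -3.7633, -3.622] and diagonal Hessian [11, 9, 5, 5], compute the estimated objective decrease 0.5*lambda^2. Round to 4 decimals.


Step 1: H is diagonal, so H^(-1) * g = [0.3039, -0.6344, -0.7527, -0.7244].
Step 2: g^T H^(-1) g = sum_i g_i^2 / H_ii
  = (3.3425)^2/11 + (-5.7092)^2/9 + (-3.7633)^2/5 + (-3.622)^2/5
  = 1.0157 + 3.6217 + 2.8325 + 2.6238 = 10.0936
Step 3: Objective decrease = 0.5 * g^T H^(-1) g = 5.0468


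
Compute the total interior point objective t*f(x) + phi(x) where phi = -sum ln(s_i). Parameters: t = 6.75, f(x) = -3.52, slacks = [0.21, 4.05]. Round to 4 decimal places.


Step 1: Compute log-barrier.
ln values: [-1.5606, 1.3987]
phi = -(-1.5606 + 1.3987) = 0.1619
Step 2: Compute augmented objective.
t*f(x) = 6.75*-3.52 = -23.76
Total = -23.76 + 0.1619 = -23.5981


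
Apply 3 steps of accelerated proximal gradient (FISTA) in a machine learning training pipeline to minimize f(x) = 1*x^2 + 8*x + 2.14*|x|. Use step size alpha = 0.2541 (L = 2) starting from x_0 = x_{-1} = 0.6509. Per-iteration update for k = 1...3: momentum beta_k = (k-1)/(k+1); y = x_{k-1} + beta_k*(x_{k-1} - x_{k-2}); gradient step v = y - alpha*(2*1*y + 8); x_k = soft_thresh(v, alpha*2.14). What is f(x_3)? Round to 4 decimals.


FISTA on f(x) = 1*x^2 + 8*x + 2.14*|x|
L = 2, alpha = 0.2541
Iteration 1: beta = 0.0, y = 0.6509 + 0.0*(0.6509 - 0.6509) = 0.6509
  grad(y) = 9.3018, v = y - alpha*grad = -1.7127
  prox(v) = soft_thresh(-1.7127, 0.5438) = -1.1689
Iteration 2: beta = 0.3333, y = -1.1689 + 0.3333*(-1.1689 - 0.6509) = -1.7755
  grad(y) = 4.449, v = y - alpha*grad = -2.906
  prox(v) = soft_thresh(-2.906, 0.5438) = -2.3622
Iteration 3: beta = 0.5, y = -2.3622 + 0.5*(-2.3622 + 1.1689) = -2.9589
  grad(y) = 2.0822, v = y - alpha*grad = -3.488
  prox(v) = soft_thresh(-3.488, 0.5438) = -2.9442
f(x_3) = 1*(-2.9442)^2 + 8*(-2.9442) + 2.14*|-2.9442| = -8.5847


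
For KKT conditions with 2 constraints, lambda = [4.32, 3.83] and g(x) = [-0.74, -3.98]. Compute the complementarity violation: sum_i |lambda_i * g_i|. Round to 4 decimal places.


KKT complementary slackness check:
lambda_1 * g_1 = 4.32 * -0.74 = -3.1968
lambda_2 * g_2 = 3.83 * -3.98 = -15.2434
Total violation = 3.1968 + 15.2434 = 18.4402


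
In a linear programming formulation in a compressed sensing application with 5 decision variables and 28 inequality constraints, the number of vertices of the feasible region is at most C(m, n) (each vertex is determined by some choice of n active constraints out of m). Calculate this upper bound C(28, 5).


Each vertex corresponds to some choice of n active constraints out of m, so the number of vertices is at most C(m, n) = m! / (n!(m-n)!).
m = 28, n = 5
Numerator: 28 * 27 * 26 * 25 * 24
Denominator: 5! = 120
C(28, 5) = 98280


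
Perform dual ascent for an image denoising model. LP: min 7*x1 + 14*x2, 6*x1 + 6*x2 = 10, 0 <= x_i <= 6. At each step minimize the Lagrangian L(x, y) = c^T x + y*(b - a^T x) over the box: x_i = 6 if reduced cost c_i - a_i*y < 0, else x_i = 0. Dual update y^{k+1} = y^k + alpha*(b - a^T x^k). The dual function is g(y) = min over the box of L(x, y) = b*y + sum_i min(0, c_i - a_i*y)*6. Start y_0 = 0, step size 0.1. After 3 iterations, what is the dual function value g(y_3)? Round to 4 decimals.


Dual ascent for LP: min 7*x1 + 14*x2, 6*x1 + 6*x2 = 10, 0 <= x_i <= 6
Step 1: y^k = 0.0, reduced costs: (7.0, 14.0)
  x^k = (0.0, 0.0), subgradient = b - a^T x = 10.0
  y^{k+1} = 0.0 + 0.1*10.0 = 1.0
Step 2: y^k = 1.0, reduced costs: (1.0, 8.0)
  x^k = (0.0, 0.0), subgradient = b - a^T x = 10.0
  y^{k+1} = 1.0 + 0.1*10.0 = 2.0
Step 3: y^k = 2.0, reduced costs: (-5.0, 2.0)
  x^k = (6.0, 0.0), subgradient = b - a^T x = -26.0
  y^{k+1} = 2.0 + 0.1*-26.0 = -0.6
Dual objective at y_3 = -0.6: reduced costs (10.6, 17.6), box minimizer x = (0.0, 0.0)
g(y_3) = b*y + (c1 - a1*y)*x1 + (c2 - a2*y)*x2 = 10*(-0.6) + 10.6*0.0 + 17.6*0.0 = -6.0 + 0.0 + 0.0 = -6.0


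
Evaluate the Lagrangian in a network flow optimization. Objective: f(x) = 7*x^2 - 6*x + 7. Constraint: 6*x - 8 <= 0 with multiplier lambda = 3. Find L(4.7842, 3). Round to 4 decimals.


Step 1: Evaluate f(x).
f(4.7842) = 7*4.7842^2 - 6*4.7842 + 7 = 138.5148
Step 2: Evaluate g(x).
g(4.7842) = 6*4.7842 - 8 = 20.7052
Step 3: Compute Lagrangian.
L = 138.5148 + 3*20.7052 = 200.6304


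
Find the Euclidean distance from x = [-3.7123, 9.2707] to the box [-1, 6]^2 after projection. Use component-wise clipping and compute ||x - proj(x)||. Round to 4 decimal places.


Project each component onto [-1, 6].
clip(-3.7123) = -1.0, clip(9.2707) = 6.0
Projection = [-1.0, 6.0]
Squared diffs: [7.3566, 10.6975]
Distance = sqrt(18.0541) = 4.249


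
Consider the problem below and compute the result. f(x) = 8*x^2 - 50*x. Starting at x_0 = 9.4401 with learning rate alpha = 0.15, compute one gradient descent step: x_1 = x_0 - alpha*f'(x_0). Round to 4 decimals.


We compute the gradient at x_0 and apply the update.
f'(x) = 16*x - 50
f'(9.4401) = 16*9.4401 - 50 = 101.0416
x_1 = 9.4401 - 0.15*101.0416 = -5.7161


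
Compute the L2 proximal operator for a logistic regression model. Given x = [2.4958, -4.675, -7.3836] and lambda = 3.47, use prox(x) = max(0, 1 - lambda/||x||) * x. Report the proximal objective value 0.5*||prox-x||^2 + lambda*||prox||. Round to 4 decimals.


Step 1: Compute ||x||.
||x|| = 9.0886
Step 2: Compute scaling factor.
scale = max(0, 1 - 3.47/9.0886) = 0.6182
Step 3: prox(x) = [1.5429, -2.8901, -4.5646]
||prox(x)|| = 5.6186
Step 4: Proximal objective.
0.5*||prox-x||^2 = 6.0205
lambda*||prox|| = 19.4965
Total = 25.5169


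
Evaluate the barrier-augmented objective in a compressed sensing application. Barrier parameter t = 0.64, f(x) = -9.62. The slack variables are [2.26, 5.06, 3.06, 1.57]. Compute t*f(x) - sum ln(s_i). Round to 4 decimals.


Step 1: Compute log-barrier.
ln values: [0.8154, 1.6214, 1.1184, 0.4511]
phi = -(0.8154 + 1.6214 + 1.1184 + 0.4511) = -4.0062
Step 2: Compute augmented objective.
t*f(x) = 0.64*-9.62 = -6.1568
Total = -6.1568 - 4.0062 = -10.163


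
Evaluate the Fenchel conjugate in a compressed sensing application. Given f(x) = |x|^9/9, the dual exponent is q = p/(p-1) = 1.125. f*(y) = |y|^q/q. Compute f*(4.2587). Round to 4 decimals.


The conjugate exponent q satisfies 1/p + 1/q = 1.
p = 9, so q = 9/(9 - 1) = 1.125
|y|^q = 4.2587^1.125 = 5.1043
f*(4.2587) = 5.1043 / 1.125 = 4.5372


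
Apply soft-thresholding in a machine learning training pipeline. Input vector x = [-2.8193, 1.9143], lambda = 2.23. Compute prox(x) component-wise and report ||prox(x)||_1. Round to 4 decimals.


Soft-thresholding with lambda = 2.23:
prox(-2.8193) = sign(-2.8193)*max(|-2.8193| - 2.23, 0) = -0.5893
prox(1.9143) = sign(1.9143)*max(|1.9143| - 2.23, 0) = 0.0
prox(x) = [-0.5893, 0.0]
||prox(x)||_1 = 0.5893 + 0.0 = 0.5893


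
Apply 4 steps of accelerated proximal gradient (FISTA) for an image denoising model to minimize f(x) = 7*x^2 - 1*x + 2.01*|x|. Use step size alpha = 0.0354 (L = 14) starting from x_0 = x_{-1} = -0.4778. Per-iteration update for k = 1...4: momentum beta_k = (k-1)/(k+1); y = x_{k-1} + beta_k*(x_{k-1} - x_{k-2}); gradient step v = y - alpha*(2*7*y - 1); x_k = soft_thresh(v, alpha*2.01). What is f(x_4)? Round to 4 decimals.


FISTA on f(x) = 7*x^2 - 1*x + 2.01*|x|
L = 14, alpha = 0.0354
Iteration 1: beta = 0.0, y = -0.4778 + 0.0*(-0.4778 + 0.4778) = -0.4778
  grad(y) = -7.6892, v = y - alpha*grad = -0.2056
  prox(v) = soft_thresh(-0.2056, 0.0712) = -0.1344
Iteration 2: beta = 0.3333, y = -0.1344 + 0.3333*(-0.1344 + 0.4778) = -0.02
  grad(y) = -1.28, v = y - alpha*grad = 0.0253
  prox(v) = soft_thresh(0.0253, 0.0712) = 0.0
Iteration 3: beta = 0.5, y = 0.0 + 0.5*(0.0 + 0.1344) = 0.0672
  grad(y) = -0.0589, v = y - alpha*grad = 0.0693
  prox(v) = soft_thresh(0.0693, 0.0712) = 0.0
Iteration 4: beta = 0.6, y = 0.0 + 0.6*(0.0 - 0.0) = 0.0
  grad(y) = -1.0, v = y - alpha*grad = 0.0354
  prox(v) = soft_thresh(0.0354, 0.0712) = 0.0
f(x_4) = 7*0.0^2 - 1*0.0 + 2.01*|0.0| = 0.0


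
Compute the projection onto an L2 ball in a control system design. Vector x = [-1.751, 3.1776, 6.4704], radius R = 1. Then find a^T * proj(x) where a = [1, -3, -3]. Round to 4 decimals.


Step 1: Compute ||x|| (intermediates to 6 decimals).
||x|| = sqrt((-1.751)^2 + 3.1776^2 + 6.4704^2) = 7.418168
Step 2: Project.
Since ||x|| > R, scale = R/||x|| = 1/7.418168 = 0.134804, proj(x) = scale * x
proj(x) = [-0.236042, 0.428353, 0.872236]
Step 3: Dot product.
a^T * proj(x) = 1*(-0.236042) - 3*0.428353 - 3*0.872236 = -4.1378


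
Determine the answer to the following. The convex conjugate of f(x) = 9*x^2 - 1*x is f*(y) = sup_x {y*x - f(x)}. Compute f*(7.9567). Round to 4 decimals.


f*(y) = sup_x {y*x - a*x^2 - b*x} = sup_x {(y-b)*x - a*x^2}
FOC: (y - b) - 2a*x = 0 => x* = (y - b)/(2a)
x* = (7.9567 + 1)/(2*9) = 0.4976
f*(7.9567) = (y-b)^2/(4a) = (7.9567 + 1)^2/(4*9)
= 80.2225/36 = 2.2284


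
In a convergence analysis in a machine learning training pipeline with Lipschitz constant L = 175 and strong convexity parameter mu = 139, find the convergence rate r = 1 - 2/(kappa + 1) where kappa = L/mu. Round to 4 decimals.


Step 1: Compute the condition number.
kappa = L/mu = 175/139 = 1.259
Step 2: Compute the convergence rate.
r = 1 - 2/(kappa + 1) = 1 - 2*mu/(L + mu) = (L - mu)/(L + mu) = 36/314 = 0.1146


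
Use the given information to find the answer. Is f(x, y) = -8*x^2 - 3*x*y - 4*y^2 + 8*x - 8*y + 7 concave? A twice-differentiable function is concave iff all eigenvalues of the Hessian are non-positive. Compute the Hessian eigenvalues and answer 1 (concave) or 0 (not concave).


The Hessian of f(x,y) = -8*x^2 - 3*x*y - 4*y^2 + 8*x - 8*y + 7 is:
H = [[-16, -3], [-3, -8]]
Trace = -16 - 8 = -24
Determinant = -16*-8 - (-3)^2 = 119
Discriminant = (-24)^2 - 4*119 = 100.0
Eigenvalues: lambda_1 = -17.0, lambda_2 = -7.0
The function is concave.

1


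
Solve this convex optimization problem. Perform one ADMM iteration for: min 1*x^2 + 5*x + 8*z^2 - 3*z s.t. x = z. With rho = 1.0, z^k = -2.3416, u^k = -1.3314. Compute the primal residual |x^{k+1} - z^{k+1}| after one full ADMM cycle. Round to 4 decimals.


ADMM iteration with rho = 1.0, z^k = -2.3416, u^k = -1.3314
Step 1: x-update.
Minimize 1*x^2 + 5*x + (1.0/2)*(x + 2.3416 - 1.3314)^2
FOC: (2*1 + 1.0)*x = -5 + 1.0*(-2.3416 + 1.3314)
x^{k+1} = -2.0034
Step 2: z-update.
Minimize 8*z^2 - 3*z + (1.0/2)*(-2.0034 - z - 1.3314)^2
FOC: (2*8 + 1.0)*z = 3 + 1.0*(-2.0034 - 1.3314)
z^{k+1} = -0.0197
Step 3: u-update.
u^{k+1} = -1.3314 - 2.0034 + 0.0197 = -3.3151
Step 4: Primal residual = |-2.0034 + 0.0197| = 1.9837


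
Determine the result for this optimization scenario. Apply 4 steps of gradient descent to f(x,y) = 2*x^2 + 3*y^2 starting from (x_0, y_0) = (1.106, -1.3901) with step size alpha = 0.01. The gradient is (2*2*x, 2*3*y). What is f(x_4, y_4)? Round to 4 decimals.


Gradient descent on f(x,y) = 2*x^2 + 3*y^2.
Starting point: (1.106, -1.3901), alpha = 0.01
Step 1: grad_x = 2*2*1.106 = 4.424, grad_y = 2*3*-1.3901 = -8.3406
  x_1 = 1.106 - 0.01*4.424 = 1.0618
  y_1 = -1.3901 - 0.01*-8.3406 = -1.3067
Step 2: grad_x = 2*2*1.0618 = 4.247, grad_y = 2*3*-1.3067 = -7.8402
  x_2 = 1.0618 - 0.01*4.247 = 1.0193
  y_2 = -1.3067 - 0.01*-7.8402 = -1.2283
Step 3: grad_x = 2*2*1.0193 = 4.0772, grad_y = 2*3*-1.2283 = -7.3698
  x_3 = 1.0193 - 0.01*4.0772 = 0.9785
  y_3 = -1.2283 - 0.01*-7.3698 = -1.1546
Step 4: grad_x = 2*2*0.9785 = 3.9141, grad_y = 2*3*-1.1546 = -6.9276
  x_4 = 0.9785 - 0.01*3.9141 = 0.9394
  y_4 = -1.1546 - 0.01*-6.9276 = -1.0853
f(0.9394, -1.0853) = 2*0.9394^2 + 3*(-1.0853)^2 = 5.2986


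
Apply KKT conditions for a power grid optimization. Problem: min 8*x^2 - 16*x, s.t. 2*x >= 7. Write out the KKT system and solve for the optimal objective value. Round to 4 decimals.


Step 1: Try lambda = 0 (constraint inactive).
x_unc = 16/(2*8) = 1.0
Check: 2*1.0 = 2.0 < 7 -- violated!
Step 2: Constraint must be active: 2*x = 7
x* = 7/2 = 3.5
lambda = (2*8*3.5 - 16)/2 = 20.0
Step 3: Compute optimal value.
f(x*) = 8*3.5^2 - 16*3.5 = 42.0


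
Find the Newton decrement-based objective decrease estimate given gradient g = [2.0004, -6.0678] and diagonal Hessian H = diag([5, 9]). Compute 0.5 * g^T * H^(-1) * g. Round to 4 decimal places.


Step 1: H is diagonal, so H^(-1) * g = [0.4001, -0.6742].
Step 2: g^T H^(-1) g = sum_i g_i^2 / H_ii
  = (2.0004)^2/5 + (-6.0678)^2/9
  = 0.8003 + 4.0909 = 4.8912
Step 3: Objective decrease = 0.5 * g^T H^(-1) g = 2.4456


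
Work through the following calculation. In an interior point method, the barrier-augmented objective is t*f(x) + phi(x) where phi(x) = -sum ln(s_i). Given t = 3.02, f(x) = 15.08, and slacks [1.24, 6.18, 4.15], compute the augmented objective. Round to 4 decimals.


Step 1: Compute log-barrier.
ln values: [0.2151, 1.8213, 1.4231]
phi = -(0.2151 + 1.8213 + 1.4231) = -3.4595
Step 2: Compute augmented objective.
t*f(x) = 3.02*15.08 = 45.5416
Total = 45.5416 - 3.4595 = 42.0821


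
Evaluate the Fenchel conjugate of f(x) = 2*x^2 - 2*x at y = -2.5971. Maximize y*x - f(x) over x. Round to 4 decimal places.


f*(y) = sup_x {y*x - a*x^2 - b*x} = sup_x {(y-b)*x - a*x^2}
FOC: (y - b) - 2a*x = 0 => x* = (y - b)/(2a)
x* = (-2.5971 + 2)/(2*2) = -0.1493
f*(-2.5971) = (y-b)^2/(4a) = (-2.5971 + 2)^2/(4*2)
= 0.3565/8 = 0.0446


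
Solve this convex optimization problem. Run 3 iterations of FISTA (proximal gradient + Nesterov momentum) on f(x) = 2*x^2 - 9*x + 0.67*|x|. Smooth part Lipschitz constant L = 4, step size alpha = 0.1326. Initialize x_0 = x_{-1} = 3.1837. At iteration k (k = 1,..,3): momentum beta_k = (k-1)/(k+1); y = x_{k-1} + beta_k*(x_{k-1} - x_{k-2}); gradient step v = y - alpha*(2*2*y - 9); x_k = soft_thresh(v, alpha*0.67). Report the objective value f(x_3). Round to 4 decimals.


FISTA on f(x) = 2*x^2 - 9*x + 0.67*|x|
L = 4, alpha = 0.1326
Iteration 1: beta = 0.0, y = 3.1837 + 0.0*(3.1837 - 3.1837) = 3.1837
  grad(y) = 3.7348, v = y - alpha*grad = 2.6885
  prox(v) = soft_thresh(2.6885, 0.0888) = 2.5996
Iteration 2: beta = 0.3333, y = 2.5996 + 0.3333*(2.5996 - 3.1837) = 2.4049
  grad(y) = 0.6197, v = y - alpha*grad = 2.3228
  prox(v) = soft_thresh(2.3228, 0.0888) = 2.2339
Iteration 3: beta = 0.5, y = 2.2339 + 0.5*(2.2339 - 2.5996) = 2.0511
  grad(y) = -0.7958, v = y - alpha*grad = 2.1566
  prox(v) = soft_thresh(2.1566, 0.0888) = 2.0677
f(x_3) = 2*2.0677^2 - 9*2.0677 + 0.67*|2.0677| = -8.6732


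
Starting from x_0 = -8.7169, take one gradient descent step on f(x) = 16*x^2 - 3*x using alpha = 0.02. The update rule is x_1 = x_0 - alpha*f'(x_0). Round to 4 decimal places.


We compute the gradient at x_0 and apply the update.
f'(x) = 32*x - 3
f'(-8.7169) = 32*-8.7169 - 3 = -281.9408
x_1 = -8.7169 - 0.02*-281.9408 = -3.0781
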